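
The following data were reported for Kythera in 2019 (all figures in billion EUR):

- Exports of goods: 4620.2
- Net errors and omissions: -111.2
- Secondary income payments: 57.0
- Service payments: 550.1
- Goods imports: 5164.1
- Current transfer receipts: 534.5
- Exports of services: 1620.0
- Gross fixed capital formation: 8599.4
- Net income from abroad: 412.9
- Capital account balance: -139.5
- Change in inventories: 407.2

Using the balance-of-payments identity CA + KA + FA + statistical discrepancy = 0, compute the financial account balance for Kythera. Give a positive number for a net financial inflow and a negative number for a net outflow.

-1165.7

Goods balance = 4620.2 - 5164.1 = -543.9
Services balance = 1620.0 - 550.1 = 1069.9
Trade balance (goods + services) = -543.9 + 1069.9 = 526.0
Net primary income = 412.9
Net secondary income = 534.5 - 57.0 = 477.5
Current account = 526.0 + 412.9 + 477.5 = 1416.4
Financial account = -(1416.4 + (-139.5) + (-111.2)) = -1165.7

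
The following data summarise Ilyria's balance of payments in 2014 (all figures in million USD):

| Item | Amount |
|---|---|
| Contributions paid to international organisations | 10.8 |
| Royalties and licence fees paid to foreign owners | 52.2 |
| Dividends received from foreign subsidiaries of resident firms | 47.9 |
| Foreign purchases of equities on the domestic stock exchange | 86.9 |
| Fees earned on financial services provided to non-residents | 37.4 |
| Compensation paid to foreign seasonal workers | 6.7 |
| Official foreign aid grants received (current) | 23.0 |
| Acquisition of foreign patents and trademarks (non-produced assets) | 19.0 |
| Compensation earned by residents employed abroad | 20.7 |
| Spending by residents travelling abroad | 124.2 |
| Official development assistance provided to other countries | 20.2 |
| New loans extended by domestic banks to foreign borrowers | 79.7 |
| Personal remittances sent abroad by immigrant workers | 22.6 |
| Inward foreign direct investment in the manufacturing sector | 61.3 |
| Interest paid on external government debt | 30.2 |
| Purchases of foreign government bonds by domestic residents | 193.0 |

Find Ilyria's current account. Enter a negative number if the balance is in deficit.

Services: 37.4 - 52.2 - 124.2 = -139.0
Primary income: -30.2 - 6.7 + 20.7 + 47.9 = 31.7
Secondary income: -22.6 - 20.2 + 23.0 - 10.8 = -30.6
Current account = (-139.0) + 31.7 + (-30.6) = -137.9
(Excluded from the current account — financial account: foreign purchases of equities on the domestic stock exchange 86.9, new loans extended by domestic banks to foreign borrowers 79.7, inward foreign direct investment in the manufacturing sector 61.3, purchases of foreign government bonds by domestic residents 193.0; capital account: acquisition of foreign patents and trademarks (non-produced assets) 19.0.)

-137.9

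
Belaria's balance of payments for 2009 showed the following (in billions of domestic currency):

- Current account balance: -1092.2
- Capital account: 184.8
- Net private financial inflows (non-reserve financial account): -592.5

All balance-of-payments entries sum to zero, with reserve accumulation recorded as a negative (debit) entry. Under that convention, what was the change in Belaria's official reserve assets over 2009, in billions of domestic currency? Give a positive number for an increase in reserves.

Official reserve transactions balance = -((-1092.2) + 184.8 + (-592.5)) = 1499.9
An accumulation of reserves is recorded as a debit (negative entry), so the change in the stock of reserves is the negative of that balance.
Change in official reserves = -(1499.9) = -1499.9

-1499.9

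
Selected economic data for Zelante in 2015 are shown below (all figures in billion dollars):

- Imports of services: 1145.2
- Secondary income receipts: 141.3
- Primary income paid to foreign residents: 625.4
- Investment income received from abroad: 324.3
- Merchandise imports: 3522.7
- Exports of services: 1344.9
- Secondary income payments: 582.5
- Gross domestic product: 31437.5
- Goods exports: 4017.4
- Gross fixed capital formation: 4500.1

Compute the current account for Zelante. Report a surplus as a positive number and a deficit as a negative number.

Goods balance = 4017.4 - 3522.7 = 494.7
Services balance = 1344.9 - 1145.2 = 199.7
Trade balance (goods + services) = 494.7 + 199.7 = 694.4
Net primary income = 324.3 - 625.4 = -301.1
Net secondary income = 141.3 - 582.5 = -441.2
Current account = 694.4 + (-301.1) + (-441.2) = -47.9

-47.9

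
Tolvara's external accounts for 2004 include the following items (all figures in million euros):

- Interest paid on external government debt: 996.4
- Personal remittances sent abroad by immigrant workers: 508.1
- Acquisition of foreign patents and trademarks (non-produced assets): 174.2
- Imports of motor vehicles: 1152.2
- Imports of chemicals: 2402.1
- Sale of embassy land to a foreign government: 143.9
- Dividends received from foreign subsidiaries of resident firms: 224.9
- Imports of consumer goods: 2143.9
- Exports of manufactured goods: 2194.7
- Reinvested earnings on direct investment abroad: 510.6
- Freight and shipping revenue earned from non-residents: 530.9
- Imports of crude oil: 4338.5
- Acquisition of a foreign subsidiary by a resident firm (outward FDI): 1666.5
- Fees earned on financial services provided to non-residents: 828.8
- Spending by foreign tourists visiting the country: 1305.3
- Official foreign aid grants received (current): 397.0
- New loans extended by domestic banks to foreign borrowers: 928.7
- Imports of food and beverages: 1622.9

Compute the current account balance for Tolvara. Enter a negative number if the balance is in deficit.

Goods: -1152.2 - 2143.9 - 1622.9 - 4338.5 + 2194.7 - 2402.1 = -9464.9
Services: 530.9 + 828.8 + 1305.3 = 2665.0
Primary income: 510.6 + 224.9 - 996.4 = -260.9
Secondary income: 397.0 - 508.1 = -111.1
Current account = (-9464.9) + 2665.0 + (-260.9) + (-111.1) = -7171.9
(Excluded from the current account — capital account: acquisition of foreign patents and trademarks (non-produced assets) 174.2, sale of embassy land to a foreign government 143.9; financial account: acquisition of a foreign subsidiary by a resident firm (outward FDI) 1666.5, new loans extended by domestic banks to foreign borrowers 928.7.)

-7171.9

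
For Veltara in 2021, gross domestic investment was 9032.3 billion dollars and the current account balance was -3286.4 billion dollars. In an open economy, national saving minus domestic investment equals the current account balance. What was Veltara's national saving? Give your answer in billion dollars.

5745.9

S = I + CA = 9032.3 + (-3286.4) = 5745.9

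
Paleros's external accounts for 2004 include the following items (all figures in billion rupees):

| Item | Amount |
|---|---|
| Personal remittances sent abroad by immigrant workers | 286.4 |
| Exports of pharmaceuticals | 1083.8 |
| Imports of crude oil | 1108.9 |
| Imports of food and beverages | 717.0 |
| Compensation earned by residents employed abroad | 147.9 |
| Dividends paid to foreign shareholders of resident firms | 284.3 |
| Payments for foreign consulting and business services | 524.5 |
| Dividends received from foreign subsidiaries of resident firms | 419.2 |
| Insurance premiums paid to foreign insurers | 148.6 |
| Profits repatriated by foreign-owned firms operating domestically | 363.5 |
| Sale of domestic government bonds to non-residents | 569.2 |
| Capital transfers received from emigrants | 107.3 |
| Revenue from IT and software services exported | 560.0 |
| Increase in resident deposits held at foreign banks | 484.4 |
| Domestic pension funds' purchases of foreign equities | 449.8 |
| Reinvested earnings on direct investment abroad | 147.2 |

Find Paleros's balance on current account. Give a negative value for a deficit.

-1075.1

Goods: 1083.8 - 1108.9 - 717.0 = -742.1
Services: 560.0 - 148.6 - 524.5 = -113.1
Primary income: 147.2 - 363.5 - 284.3 + 419.2 + 147.9 = 66.5
Secondary income: -286.4
Current account = (-742.1) + (-113.1) + 66.5 + (-286.4) = -1075.1
(Excluded from the current account — financial account: sale of domestic government bonds to non-residents 569.2, increase in resident deposits held at foreign banks 484.4, domestic pension funds' purchases of foreign equities 449.8; capital account: capital transfers received from emigrants 107.3.)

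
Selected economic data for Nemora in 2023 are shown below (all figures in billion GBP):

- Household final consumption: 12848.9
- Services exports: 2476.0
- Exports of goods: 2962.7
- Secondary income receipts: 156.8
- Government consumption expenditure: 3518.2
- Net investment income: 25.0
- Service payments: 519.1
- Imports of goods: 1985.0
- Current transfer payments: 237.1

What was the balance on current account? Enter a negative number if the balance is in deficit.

Goods balance = 2962.7 - 1985.0 = 977.7
Services balance = 2476.0 - 519.1 = 1956.9
Trade balance (goods + services) = 977.7 + 1956.9 = 2934.6
Net primary income = 25.0
Net secondary income = 156.8 - 237.1 = -80.3
Current account = 2934.6 + 25.0 + (-80.3) = 2879.3

2879.3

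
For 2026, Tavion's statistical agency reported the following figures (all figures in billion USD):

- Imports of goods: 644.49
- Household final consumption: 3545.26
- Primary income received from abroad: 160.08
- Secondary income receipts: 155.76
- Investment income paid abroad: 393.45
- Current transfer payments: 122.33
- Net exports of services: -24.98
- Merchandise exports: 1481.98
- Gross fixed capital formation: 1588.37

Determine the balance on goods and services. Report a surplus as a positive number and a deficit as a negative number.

812.51

Goods balance = 1481.98 - 644.49 = 837.49
Services balance = -24.98
Trade balance (goods + services) = 837.49 + (-24.98) = 812.51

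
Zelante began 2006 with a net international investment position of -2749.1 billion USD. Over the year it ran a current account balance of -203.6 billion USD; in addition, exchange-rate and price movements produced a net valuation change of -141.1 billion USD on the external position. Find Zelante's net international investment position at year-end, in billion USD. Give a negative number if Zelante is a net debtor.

-3093.8

Change in NIIP = current account + net valuation change = -203.6 + (-141.1) = -344.7
End-of-year NIIP = -2749.1 + (-344.7) = -3093.8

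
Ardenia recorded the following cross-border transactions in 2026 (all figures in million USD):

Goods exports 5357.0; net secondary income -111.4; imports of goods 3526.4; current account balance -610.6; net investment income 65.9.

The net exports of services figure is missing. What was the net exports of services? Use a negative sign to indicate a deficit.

-2395.7

Current account = goods balance + services balance + net primary income + net secondary income
Sum of the known components = 1785.1
Net exports of services = CA - (known components) = -610.6 - 1785.1 = -2395.7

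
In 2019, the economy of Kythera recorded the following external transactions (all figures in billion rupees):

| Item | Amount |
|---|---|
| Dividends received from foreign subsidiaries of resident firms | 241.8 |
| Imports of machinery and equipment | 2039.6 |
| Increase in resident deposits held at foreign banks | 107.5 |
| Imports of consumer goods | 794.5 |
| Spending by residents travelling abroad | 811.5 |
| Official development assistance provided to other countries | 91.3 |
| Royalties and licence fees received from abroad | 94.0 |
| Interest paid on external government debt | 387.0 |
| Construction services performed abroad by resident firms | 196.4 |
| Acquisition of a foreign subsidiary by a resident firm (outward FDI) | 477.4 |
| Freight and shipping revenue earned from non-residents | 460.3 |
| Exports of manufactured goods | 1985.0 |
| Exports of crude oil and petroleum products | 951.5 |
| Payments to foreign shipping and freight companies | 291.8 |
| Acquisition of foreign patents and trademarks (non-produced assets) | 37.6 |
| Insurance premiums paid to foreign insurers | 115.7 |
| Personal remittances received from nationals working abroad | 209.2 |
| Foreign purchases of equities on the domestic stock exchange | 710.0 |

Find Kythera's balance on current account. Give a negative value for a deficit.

-393.2

Goods: 1985.0 - 794.5 - 2039.6 + 951.5 = 102.4
Services: -811.5 + 196.4 - 115.7 + 94.0 - 291.8 + 460.3 = -468.3
Primary income: 241.8 - 387.0 = -145.2
Secondary income: -91.3 + 209.2 = 117.9
Current account = 102.4 + (-468.3) + (-145.2) + 117.9 = -393.2
(Excluded from the current account — financial account: increase in resident deposits held at foreign banks 107.5, acquisition of a foreign subsidiary by a resident firm (outward FDI) 477.4, foreign purchases of equities on the domestic stock exchange 710.0; capital account: acquisition of foreign patents and trademarks (non-produced assets) 37.6.)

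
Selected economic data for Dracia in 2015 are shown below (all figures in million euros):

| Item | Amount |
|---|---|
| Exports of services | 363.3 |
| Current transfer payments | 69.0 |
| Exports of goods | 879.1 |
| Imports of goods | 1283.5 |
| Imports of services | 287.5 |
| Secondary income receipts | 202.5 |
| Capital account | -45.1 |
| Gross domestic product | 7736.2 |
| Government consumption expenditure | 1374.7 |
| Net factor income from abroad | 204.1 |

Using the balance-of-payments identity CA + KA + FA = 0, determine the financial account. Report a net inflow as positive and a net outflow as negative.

Goods balance = 879.1 - 1283.5 = -404.4
Services balance = 363.3 - 287.5 = 75.8
Trade balance (goods + services) = -404.4 + 75.8 = -328.6
Net primary income = 204.1
Net secondary income = 202.5 - 69.0 = 133.5
Current account = -328.6 + 204.1 + 133.5 = 9.0
Financial account = -(9.0 + (-45.1)) = 36.1

36.1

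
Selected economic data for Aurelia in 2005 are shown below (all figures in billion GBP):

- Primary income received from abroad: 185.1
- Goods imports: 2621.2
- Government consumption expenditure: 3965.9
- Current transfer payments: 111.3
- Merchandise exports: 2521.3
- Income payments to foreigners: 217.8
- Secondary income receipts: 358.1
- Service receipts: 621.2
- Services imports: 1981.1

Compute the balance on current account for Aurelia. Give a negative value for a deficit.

Goods balance = 2521.3 - 2621.2 = -99.9
Services balance = 621.2 - 1981.1 = -1359.9
Trade balance (goods + services) = -99.9 + (-1359.9) = -1459.8
Net primary income = 185.1 - 217.8 = -32.7
Net secondary income = 358.1 - 111.3 = 246.8
Current account = -1459.8 + (-32.7) + 246.8 = -1245.7

-1245.7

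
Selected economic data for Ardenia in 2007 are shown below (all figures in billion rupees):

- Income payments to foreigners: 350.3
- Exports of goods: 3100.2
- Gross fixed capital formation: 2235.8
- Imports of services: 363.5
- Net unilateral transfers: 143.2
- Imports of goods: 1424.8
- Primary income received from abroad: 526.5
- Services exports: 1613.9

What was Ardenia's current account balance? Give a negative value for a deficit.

3245.2

Goods balance = 3100.2 - 1424.8 = 1675.4
Services balance = 1613.9 - 363.5 = 1250.4
Trade balance (goods + services) = 1675.4 + 1250.4 = 2925.8
Net primary income = 526.5 - 350.3 = 176.2
Net secondary income = 143.2
Current account = 2925.8 + 176.2 + 143.2 = 3245.2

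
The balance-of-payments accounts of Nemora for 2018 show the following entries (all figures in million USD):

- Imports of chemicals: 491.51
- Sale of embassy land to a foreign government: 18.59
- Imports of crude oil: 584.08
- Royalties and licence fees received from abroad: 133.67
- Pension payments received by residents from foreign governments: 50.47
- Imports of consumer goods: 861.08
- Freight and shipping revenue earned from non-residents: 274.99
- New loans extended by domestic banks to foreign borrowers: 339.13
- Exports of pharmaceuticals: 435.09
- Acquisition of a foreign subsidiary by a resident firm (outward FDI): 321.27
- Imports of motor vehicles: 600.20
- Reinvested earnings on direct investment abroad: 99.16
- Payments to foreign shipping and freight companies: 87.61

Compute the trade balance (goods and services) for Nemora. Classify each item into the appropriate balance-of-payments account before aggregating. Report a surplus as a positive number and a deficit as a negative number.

Goods: 435.09 - 861.08 - 491.51 - 600.20 - 584.08 = -2101.78
Services: -87.61 + 274.99 + 133.67 = 321.05
Trade balance = -2101.78 + 321.05 = -1780.73
(Excluded from the trade balance — capital account: sale of embassy land to a foreign government 18.59; secondary income: pension payments received by residents from foreign governments 50.47; financial account: new loans extended by domestic banks to foreign borrowers 339.13, acquisition of a foreign subsidiary by a resident firm (outward FDI) 321.27; primary income: reinvested earnings on direct investment abroad 99.16.)

-1780.73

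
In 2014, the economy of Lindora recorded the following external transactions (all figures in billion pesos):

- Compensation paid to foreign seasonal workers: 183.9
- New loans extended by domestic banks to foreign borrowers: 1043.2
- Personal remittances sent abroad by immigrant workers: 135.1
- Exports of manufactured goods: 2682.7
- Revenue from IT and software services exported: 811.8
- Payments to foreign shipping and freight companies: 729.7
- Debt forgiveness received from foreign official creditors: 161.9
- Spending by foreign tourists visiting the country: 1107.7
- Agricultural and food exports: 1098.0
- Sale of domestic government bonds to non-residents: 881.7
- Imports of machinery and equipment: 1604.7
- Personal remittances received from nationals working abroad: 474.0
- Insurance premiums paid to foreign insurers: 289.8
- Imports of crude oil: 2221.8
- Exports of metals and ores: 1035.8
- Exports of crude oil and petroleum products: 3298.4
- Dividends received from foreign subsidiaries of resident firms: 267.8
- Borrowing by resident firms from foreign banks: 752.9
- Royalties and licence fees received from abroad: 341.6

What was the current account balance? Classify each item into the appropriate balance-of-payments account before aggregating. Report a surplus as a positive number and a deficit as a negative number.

5952.8

Goods: 1035.8 + 2682.7 + 1098.0 - 1604.7 + 3298.4 - 2221.8 = 4288.4
Services: 811.8 - 289.8 + 341.6 - 729.7 + 1107.7 = 1241.6
Primary income: 267.8 - 183.9 = 83.9
Secondary income: -135.1 + 474.0 = 338.9
Current account = 4288.4 + 1241.6 + 83.9 + 338.9 = 5952.8
(Excluded from the current account — financial account: new loans extended by domestic banks to foreign borrowers 1043.2, sale of domestic government bonds to non-residents 881.7, borrowing by resident firms from foreign banks 752.9; capital account: debt forgiveness received from foreign official creditors 161.9.)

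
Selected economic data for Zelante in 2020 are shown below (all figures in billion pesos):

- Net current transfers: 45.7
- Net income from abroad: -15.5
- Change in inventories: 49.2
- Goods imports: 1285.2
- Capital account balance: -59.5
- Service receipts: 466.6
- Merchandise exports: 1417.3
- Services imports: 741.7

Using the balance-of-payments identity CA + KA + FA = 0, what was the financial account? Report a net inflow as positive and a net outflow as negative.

172.3

Goods balance = 1417.3 - 1285.2 = 132.1
Services balance = 466.6 - 741.7 = -275.1
Trade balance (goods + services) = 132.1 + (-275.1) = -143.0
Net primary income = -15.5
Net secondary income = 45.7
Current account = -143.0 + (-15.5) + 45.7 = -112.8
Financial account = -(-112.8 + (-59.5)) = 172.3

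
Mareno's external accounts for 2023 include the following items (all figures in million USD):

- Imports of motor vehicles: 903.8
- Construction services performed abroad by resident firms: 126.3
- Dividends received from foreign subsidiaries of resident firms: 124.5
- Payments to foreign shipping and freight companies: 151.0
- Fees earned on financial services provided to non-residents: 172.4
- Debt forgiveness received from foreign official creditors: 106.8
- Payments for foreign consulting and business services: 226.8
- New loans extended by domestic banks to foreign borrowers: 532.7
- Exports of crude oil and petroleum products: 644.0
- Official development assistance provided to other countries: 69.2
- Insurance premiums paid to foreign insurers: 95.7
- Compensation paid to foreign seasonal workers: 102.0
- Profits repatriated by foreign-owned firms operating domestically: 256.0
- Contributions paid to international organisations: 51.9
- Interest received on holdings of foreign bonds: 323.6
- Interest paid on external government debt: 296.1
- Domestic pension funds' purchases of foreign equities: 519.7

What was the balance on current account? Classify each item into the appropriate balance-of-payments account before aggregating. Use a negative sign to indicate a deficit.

-761.7

Goods: 644.0 - 903.8 = -259.8
Services: -151.0 + 172.4 - 226.8 - 95.7 + 126.3 = -174.8
Primary income: 323.6 + 124.5 - 296.1 - 256.0 - 102.0 = -206.0
Secondary income: -69.2 - 51.9 = -121.1
Current account = (-259.8) + (-174.8) + (-206.0) + (-121.1) = -761.7
(Excluded from the current account — capital account: debt forgiveness received from foreign official creditors 106.8; financial account: new loans extended by domestic banks to foreign borrowers 532.7, domestic pension funds' purchases of foreign equities 519.7.)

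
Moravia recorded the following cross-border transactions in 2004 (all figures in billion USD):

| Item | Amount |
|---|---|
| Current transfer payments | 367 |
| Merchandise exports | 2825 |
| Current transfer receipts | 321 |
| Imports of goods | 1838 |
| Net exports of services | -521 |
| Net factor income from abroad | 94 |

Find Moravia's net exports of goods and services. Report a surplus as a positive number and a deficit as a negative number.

466

Goods balance = 2825 - 1838 = 987
Services balance = -521
Trade balance (goods + services) = 987 + (-521) = 466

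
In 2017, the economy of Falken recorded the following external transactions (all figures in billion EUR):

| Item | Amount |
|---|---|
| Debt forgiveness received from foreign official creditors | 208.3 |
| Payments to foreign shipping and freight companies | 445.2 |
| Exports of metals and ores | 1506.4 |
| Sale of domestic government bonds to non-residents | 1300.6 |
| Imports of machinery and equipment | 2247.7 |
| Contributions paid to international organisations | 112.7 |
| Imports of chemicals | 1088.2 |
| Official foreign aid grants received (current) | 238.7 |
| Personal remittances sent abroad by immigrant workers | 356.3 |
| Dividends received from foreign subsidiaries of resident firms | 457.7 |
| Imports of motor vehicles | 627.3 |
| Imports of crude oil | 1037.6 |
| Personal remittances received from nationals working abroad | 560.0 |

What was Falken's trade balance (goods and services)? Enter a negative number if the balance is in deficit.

Goods: -627.3 - 1037.6 - 2247.7 - 1088.2 + 1506.4 = -3494.4
Services: -445.2
Trade balance = -3494.4 + (-445.2) = -3939.6
(Excluded from the trade balance — capital account: debt forgiveness received from foreign official creditors 208.3; financial account: sale of domestic government bonds to non-residents 1300.6; secondary income: contributions paid to international organisations 112.7, official foreign aid grants received (current) 238.7, personal remittances sent abroad by immigrant workers 356.3, personal remittances received from nationals working abroad 560.0; primary income: dividends received from foreign subsidiaries of resident firms 457.7.)

-3939.6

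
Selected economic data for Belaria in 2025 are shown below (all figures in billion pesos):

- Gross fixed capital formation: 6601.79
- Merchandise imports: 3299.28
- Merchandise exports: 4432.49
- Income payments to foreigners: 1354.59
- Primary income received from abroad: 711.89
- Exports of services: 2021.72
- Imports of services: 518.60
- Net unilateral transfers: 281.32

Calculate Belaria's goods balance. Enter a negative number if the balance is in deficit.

Goods balance = 4432.49 - 3299.28 = 1133.21

1133.21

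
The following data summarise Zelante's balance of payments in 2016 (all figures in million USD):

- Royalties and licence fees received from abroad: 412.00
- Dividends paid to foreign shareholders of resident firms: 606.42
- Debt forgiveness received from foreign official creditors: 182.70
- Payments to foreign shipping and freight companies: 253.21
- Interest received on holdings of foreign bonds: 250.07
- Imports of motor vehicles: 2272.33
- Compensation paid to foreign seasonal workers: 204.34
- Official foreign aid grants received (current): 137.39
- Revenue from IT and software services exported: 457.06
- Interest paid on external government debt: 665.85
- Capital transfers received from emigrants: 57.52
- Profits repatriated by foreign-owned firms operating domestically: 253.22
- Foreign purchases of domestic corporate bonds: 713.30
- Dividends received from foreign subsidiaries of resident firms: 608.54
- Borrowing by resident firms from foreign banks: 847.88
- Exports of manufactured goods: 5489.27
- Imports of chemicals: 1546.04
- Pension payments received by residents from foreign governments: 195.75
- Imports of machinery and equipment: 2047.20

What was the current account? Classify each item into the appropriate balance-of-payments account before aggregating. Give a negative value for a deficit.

-298.53

Goods: -2047.20 - 2272.33 - 1546.04 + 5489.27 = -376.30
Services: 412.00 - 253.21 + 457.06 = 615.85
Primary income: -606.42 + 608.54 - 253.22 - 665.85 + 250.07 - 204.34 = -871.22
Secondary income: 195.75 + 137.39 = 333.14
Current account = (-376.30) + 615.85 + (-871.22) + 333.14 = -298.53
(Excluded from the current account — capital account: debt forgiveness received from foreign official creditors 182.70, capital transfers received from emigrants 57.52; financial account: foreign purchases of domestic corporate bonds 713.30, borrowing by resident firms from foreign banks 847.88.)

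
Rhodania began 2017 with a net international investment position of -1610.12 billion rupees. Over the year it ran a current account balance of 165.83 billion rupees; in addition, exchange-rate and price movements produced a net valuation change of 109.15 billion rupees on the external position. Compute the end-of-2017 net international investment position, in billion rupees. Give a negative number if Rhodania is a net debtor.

-1335.14

Change in NIIP = current account + net valuation change = 165.83 + 109.15 = 274.98
End-of-year NIIP = -1610.12 + 274.98 = -1335.14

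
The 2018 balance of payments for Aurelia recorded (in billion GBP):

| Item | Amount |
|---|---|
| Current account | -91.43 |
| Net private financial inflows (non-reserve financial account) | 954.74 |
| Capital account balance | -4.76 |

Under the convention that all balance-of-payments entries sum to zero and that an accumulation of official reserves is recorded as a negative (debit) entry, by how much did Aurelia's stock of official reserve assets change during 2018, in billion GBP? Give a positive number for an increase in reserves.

858.55

Official reserve transactions balance = -((-91.43) + (-4.76) + 954.74) = -858.55
An accumulation of reserves is recorded as a debit (negative entry), so the change in the stock of reserves is the negative of that balance.
Change in official reserves = -(-858.55) = 858.55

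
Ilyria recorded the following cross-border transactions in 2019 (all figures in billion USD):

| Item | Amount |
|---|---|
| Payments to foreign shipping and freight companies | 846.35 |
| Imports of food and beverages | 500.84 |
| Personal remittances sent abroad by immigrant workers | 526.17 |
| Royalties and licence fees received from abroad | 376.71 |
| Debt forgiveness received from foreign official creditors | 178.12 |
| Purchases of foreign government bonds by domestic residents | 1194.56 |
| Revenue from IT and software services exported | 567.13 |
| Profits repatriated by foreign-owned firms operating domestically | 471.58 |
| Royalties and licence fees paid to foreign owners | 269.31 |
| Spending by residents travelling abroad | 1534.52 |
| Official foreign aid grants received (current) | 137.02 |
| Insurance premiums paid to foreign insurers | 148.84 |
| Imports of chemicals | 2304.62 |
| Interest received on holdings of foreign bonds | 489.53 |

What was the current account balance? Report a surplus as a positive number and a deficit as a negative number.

Goods: -2304.62 - 500.84 = -2805.46
Services: 567.13 - 1534.52 + 376.71 - 846.35 - 269.31 - 148.84 = -1855.18
Primary income: 489.53 - 471.58 = 17.95
Secondary income: -526.17 + 137.02 = -389.15
Current account = (-2805.46) + (-1855.18) + 17.95 + (-389.15) = -5031.84
(Excluded from the current account — capital account: debt forgiveness received from foreign official creditors 178.12; financial account: purchases of foreign government bonds by domestic residents 1194.56.)

-5031.84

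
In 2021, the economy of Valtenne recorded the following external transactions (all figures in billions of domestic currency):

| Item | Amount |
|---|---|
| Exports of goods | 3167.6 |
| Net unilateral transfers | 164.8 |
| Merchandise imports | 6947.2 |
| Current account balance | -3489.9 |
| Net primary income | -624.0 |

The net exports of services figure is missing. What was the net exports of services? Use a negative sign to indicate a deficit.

748.9

Current account = goods balance + services balance + net primary income + net secondary income
Sum of the known components = -4238.8
Net exports of services = CA - (known components) = -3489.9 - (-4238.8) = 748.9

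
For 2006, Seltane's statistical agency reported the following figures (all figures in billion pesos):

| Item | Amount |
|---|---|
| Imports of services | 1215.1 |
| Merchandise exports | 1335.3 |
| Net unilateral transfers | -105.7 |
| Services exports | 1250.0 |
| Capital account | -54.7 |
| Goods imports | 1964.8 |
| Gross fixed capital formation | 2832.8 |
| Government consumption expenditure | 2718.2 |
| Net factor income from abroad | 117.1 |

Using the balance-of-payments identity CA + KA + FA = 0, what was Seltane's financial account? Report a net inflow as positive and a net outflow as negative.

637.9

Goods balance = 1335.3 - 1964.8 = -629.5
Services balance = 1250.0 - 1215.1 = 34.9
Trade balance (goods + services) = -629.5 + 34.9 = -594.6
Net primary income = 117.1
Net secondary income = -105.7
Current account = -594.6 + 117.1 + (-105.7) = -583.2
Financial account = -(-583.2 + (-54.7)) = 637.9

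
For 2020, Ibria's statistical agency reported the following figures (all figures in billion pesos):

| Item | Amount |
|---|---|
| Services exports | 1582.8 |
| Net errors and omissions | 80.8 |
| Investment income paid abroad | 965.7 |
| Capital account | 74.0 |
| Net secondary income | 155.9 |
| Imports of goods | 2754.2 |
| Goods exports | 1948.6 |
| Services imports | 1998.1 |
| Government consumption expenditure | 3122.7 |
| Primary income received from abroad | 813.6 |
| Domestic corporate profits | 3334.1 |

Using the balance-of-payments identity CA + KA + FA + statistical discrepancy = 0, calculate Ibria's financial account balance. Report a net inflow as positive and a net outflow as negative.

1062.3

Goods balance = 1948.6 - 2754.2 = -805.6
Services balance = 1582.8 - 1998.1 = -415.3
Trade balance (goods + services) = -805.6 + (-415.3) = -1220.9
Net primary income = 813.6 - 965.7 = -152.1
Net secondary income = 155.9
Current account = -1220.9 + (-152.1) + 155.9 = -1217.1
Financial account = -(-1217.1 + 74.0 + 80.8) = 1062.3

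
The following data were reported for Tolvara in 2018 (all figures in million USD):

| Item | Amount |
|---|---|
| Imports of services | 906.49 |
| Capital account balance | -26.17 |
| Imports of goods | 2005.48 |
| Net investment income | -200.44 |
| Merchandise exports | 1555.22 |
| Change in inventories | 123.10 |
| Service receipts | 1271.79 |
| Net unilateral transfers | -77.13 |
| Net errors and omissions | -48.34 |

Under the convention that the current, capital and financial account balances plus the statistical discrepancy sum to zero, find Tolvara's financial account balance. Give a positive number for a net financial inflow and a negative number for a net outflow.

Goods balance = 1555.22 - 2005.48 = -450.26
Services balance = 1271.79 - 906.49 = 365.30
Trade balance (goods + services) = -450.26 + 365.30 = -84.96
Net primary income = -200.44
Net secondary income = -77.13
Current account = -84.96 + (-200.44) + (-77.13) = -362.53
Financial account = -(-362.53 + (-26.17) + (-48.34)) = 437.04

437.04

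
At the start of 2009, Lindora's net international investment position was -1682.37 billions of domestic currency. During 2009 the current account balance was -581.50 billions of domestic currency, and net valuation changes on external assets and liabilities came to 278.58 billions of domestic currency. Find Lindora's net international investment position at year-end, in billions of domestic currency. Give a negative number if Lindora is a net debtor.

-1985.29

Change in NIIP = current account + net valuation change = -581.50 + 278.58 = -302.92
End-of-year NIIP = -1682.37 + (-302.92) = -1985.29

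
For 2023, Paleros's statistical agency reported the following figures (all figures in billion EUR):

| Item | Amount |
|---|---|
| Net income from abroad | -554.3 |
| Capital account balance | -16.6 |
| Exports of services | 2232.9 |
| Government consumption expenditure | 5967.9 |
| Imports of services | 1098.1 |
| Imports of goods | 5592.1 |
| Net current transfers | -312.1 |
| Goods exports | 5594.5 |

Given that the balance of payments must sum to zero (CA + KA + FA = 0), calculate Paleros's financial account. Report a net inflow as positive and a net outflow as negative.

Goods balance = 5594.5 - 5592.1 = 2.4
Services balance = 2232.9 - 1098.1 = 1134.8
Trade balance (goods + services) = 2.4 + 1134.8 = 1137.2
Net primary income = -554.3
Net secondary income = -312.1
Current account = 1137.2 + (-554.3) + (-312.1) = 270.8
Financial account = -(270.8 + (-16.6)) = -254.2

-254.2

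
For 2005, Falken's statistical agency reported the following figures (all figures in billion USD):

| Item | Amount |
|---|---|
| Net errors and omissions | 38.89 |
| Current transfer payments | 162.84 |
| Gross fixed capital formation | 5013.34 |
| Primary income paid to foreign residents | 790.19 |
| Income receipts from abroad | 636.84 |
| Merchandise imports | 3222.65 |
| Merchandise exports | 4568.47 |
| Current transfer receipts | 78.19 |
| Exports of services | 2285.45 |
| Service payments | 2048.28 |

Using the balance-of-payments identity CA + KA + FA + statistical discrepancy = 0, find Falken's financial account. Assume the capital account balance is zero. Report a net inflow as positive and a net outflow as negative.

-1383.88

Goods balance = 4568.47 - 3222.65 = 1345.82
Services balance = 2285.45 - 2048.28 = 237.17
Trade balance (goods + services) = 1345.82 + 237.17 = 1582.99
Net primary income = 636.84 - 790.19 = -153.35
Net secondary income = 78.19 - 162.84 = -84.65
Current account = 1582.99 + (-153.35) + (-84.65) = 1344.99
Financial account = -(1344.99 + 38.89) = -1383.88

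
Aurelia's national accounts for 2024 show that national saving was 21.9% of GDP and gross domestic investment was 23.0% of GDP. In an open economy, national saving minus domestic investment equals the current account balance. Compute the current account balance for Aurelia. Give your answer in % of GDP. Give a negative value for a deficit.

-1.1

CA = S - I = 21.9 - 23.0 = -1.1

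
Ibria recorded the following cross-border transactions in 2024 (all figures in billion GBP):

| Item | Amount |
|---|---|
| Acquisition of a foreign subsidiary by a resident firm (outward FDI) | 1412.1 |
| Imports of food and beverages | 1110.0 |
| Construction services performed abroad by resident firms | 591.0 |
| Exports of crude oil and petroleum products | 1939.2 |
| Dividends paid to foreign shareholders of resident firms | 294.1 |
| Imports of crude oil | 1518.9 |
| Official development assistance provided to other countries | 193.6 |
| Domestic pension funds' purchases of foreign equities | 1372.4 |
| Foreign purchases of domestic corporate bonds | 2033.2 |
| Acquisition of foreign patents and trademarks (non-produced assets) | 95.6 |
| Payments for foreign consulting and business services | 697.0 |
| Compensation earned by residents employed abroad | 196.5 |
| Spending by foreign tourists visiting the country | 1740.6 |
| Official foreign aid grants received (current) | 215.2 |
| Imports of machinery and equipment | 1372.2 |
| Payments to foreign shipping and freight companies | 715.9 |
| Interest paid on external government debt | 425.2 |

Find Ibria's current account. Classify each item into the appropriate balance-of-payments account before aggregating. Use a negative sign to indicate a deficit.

Goods: -1110.0 - 1372.2 + 1939.2 - 1518.9 = -2061.9
Services: -715.9 + 1740.6 + 591.0 - 697.0 = 918.7
Primary income: -294.1 - 425.2 + 196.5 = -522.8
Secondary income: 215.2 - 193.6 = 21.6
Current account = (-2061.9) + 918.7 + (-522.8) + 21.6 = -1644.4
(Excluded from the current account — financial account: acquisition of a foreign subsidiary by a resident firm (outward FDI) 1412.1, domestic pension funds' purchases of foreign equities 1372.4, foreign purchases of domestic corporate bonds 2033.2; capital account: acquisition of foreign patents and trademarks (non-produced assets) 95.6.)

-1644.4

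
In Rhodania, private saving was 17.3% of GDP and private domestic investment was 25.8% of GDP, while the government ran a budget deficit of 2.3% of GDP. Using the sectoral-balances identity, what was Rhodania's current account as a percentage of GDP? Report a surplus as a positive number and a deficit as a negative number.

By the sectoral-balances identity, CA = (S_private - I) + (T - G).
Private balance = 17.3 - 25.8 = -8.5
Government balance (T - G) = -2.3
CA = -8.5 + (-2.3) = -10.8

-10.8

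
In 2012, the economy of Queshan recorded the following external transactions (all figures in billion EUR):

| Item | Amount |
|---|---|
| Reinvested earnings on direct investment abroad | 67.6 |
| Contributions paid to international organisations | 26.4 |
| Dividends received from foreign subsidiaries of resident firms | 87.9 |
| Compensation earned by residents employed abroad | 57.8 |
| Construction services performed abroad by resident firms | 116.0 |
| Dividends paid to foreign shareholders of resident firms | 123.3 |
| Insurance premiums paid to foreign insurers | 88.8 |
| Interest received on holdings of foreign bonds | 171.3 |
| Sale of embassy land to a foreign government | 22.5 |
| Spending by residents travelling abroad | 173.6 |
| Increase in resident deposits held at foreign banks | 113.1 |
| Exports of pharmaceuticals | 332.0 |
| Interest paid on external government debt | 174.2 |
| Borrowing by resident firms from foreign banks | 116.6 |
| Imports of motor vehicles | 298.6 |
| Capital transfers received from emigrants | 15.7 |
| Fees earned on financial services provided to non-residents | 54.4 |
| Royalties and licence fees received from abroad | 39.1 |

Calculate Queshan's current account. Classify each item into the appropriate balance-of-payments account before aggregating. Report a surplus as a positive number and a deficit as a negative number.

41.2

Goods: -298.6 + 332.0 = 33.4
Services: -88.8 + 39.1 - 173.6 + 54.4 + 116.0 = -52.9
Primary income: 67.6 + 57.8 - 123.3 + 87.9 - 174.2 + 171.3 = 87.1
Secondary income: -26.4
Current account = 33.4 + (-52.9) + 87.1 + (-26.4) = 41.2
(Excluded from the current account — capital account: sale of embassy land to a foreign government 22.5, capital transfers received from emigrants 15.7; financial account: increase in resident deposits held at foreign banks 113.1, borrowing by resident firms from foreign banks 116.6.)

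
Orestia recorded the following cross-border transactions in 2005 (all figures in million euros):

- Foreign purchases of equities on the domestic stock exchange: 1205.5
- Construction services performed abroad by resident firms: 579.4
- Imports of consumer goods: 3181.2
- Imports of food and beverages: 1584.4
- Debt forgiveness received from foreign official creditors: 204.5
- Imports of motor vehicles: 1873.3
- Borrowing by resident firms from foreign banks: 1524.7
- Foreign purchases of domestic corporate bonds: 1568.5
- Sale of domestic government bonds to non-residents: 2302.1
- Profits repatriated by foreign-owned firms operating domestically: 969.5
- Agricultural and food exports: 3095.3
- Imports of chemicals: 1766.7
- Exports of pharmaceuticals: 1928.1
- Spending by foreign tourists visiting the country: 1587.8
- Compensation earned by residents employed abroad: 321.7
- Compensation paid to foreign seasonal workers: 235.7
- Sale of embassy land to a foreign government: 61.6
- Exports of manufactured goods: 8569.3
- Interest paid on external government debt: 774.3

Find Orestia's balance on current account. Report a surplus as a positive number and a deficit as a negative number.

5696.5

Goods: -1584.4 + 1928.1 + 8569.3 - 3181.2 - 1766.7 - 1873.3 + 3095.3 = 5187.1
Services: 579.4 + 1587.8 = 2167.2
Primary income: -969.5 - 774.3 + 321.7 - 235.7 = -1657.8
Current account = 5187.1 + 2167.2 + (-1657.8) = 5696.5
(Excluded from the current account — financial account: foreign purchases of equities on the domestic stock exchange 1205.5, borrowing by resident firms from foreign banks 1524.7, foreign purchases of domestic corporate bonds 1568.5, sale of domestic government bonds to non-residents 2302.1; capital account: debt forgiveness received from foreign official creditors 204.5, sale of embassy land to a foreign government 61.6.)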